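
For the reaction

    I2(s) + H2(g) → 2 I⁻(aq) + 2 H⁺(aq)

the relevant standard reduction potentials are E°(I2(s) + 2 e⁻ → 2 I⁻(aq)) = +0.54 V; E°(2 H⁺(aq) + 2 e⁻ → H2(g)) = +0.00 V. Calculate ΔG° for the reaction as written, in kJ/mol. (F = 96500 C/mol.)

In the reaction as written I2(s) is reduced, so the I₂/I⁻ couple is the cathode and 2H⁺/H₂ is the anode.
E°cell = +0.54 − (+0.00) = +0.54 V; balancing electrons gives n = 2.
ΔG° = −nFE°cell = −(2)(96500)(+0.54) J/mol = −104 kJ/mol.

−104 kJ/mol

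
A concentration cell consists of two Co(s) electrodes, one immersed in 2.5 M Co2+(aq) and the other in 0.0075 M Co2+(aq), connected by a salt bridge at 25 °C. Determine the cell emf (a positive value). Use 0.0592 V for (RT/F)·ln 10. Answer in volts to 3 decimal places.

For a concentration cell E°cell = 0, since both electrodes use the same couple.
The compartment with the higher Co2+(aq) concentration (2.5 M) acts as the cathode; ions are reduced there and produced at the dilute (0.0075 M) anode.
With n = 2, Ecell = −(0.0592/2)·log([dilute]/[conc]) = −(0.0592/2)·log(0.0075/2.5) = +0.075 V.

0.075 V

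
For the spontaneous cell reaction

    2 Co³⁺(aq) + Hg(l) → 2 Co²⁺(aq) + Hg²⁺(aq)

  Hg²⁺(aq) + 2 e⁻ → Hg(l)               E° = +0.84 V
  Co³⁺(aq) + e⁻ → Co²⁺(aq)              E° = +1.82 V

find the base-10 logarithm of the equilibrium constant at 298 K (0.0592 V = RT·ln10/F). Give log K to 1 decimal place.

The Co³⁺/Co²⁺ couple is reduced (cathode); E°cell = +1.82 − (+0.84) = +0.98 V with n = 2.
At equilibrium E = 0, so log K = nE°cell / 0.0592 = (2)(+0.98) / 0.0592 = 33.1.

log K = 33.1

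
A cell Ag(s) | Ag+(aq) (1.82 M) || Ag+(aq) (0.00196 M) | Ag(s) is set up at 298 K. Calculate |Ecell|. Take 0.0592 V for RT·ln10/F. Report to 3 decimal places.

0.176 V

For a concentration cell E°cell = 0, since both electrodes use the same couple.
The compartment with the higher Ag+(aq) concentration (1.82 M) acts as the cathode; ions are reduced there and produced at the dilute (0.00196 M) anode.
With n = 1, Ecell = −(0.0592/1)·log([dilute]/[conc]) = −(0.0592/1)·log(0.00196/1.82) = +0.176 V.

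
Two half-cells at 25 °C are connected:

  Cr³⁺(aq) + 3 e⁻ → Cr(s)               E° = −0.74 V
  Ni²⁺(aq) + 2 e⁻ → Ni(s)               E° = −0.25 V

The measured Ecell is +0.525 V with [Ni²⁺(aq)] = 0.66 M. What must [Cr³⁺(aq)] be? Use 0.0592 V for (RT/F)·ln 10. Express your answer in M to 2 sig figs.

The Ni²⁺/Ni couple has the larger reduction potential, so it is the cathode: E°cell = −0.25 − (−0.74) = +0.49 V and n = 6.
From the Nernst equation, log Q = n(E° − E)/0.0592 = 6·(+0.49 − (+0.525))/0.0592 = −3.547.
The balanced reaction is 3 Ni²⁺(aq) + 2 Cr(s) → 3 Ni(s) + 2 Cr³⁺(aq), so Q = [Cr³⁺(aq)]^2 / [Ni²⁺(aq)]^3.
Solving for the unknown gives log [Cr³⁺(aq)] = −2.044, so [Cr³⁺(aq)] ≈ 0.0090 M.

0.0090 M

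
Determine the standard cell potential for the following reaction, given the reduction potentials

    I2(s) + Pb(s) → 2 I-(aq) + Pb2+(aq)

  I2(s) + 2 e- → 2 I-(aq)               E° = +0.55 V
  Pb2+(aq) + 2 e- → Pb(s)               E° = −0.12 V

In the reaction as written, I2(s) is reduced (cathode) and Pb2+(aq) is produced by oxidation at the anode.
E°cell = E°(cathode) − E°(anode) = +0.55 − (−0.12) = +0.67 V.

+0.67 V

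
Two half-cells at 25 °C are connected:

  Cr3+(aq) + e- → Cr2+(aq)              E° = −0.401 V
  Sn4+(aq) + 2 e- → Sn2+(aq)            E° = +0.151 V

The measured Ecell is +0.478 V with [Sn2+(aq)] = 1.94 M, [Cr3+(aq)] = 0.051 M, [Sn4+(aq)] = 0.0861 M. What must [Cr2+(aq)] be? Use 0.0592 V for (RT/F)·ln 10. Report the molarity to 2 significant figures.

0.014 M

Sn⁴⁺/Sn²⁺ is the cathode (higher E°); E°cell = +0.151 − (−0.401) = +0.552 V with n = 2.
From the Nernst equation, log Q = n(E° − E)/0.0592 = 2·(+0.552 − (+0.478))/0.0592 = 2.500.
Balancing electrons gives Sn4+(aq) + 2 Cr2+(aq) → Sn2+(aq) + 2 Cr3+(aq); thus Q = ([Sn2+(aq)]·[Cr3+(aq)]^2) / ([Sn4+(aq)]·[Cr2+(aq)]^2).
Isolating [Cr2+(aq)] in Q = 10^{2.500} yields log [Cr2+(aq)] = −1.866, i.e. 0.014 M.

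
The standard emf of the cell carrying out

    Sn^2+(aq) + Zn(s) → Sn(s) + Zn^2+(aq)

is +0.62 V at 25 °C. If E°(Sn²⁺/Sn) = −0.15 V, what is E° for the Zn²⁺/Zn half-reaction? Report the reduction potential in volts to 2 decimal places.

In the reaction as written the Sn²⁺/Sn couple is reduced (cathode) and Zn²⁺/Zn is oxidized (anode), so E°cell = E°(Sn²⁺/Sn) − E°(Zn²⁺/Zn).
E°(Zn²⁺/Zn) = E°(cathode) − E°cell = −0.15 − (+0.62) = −0.77 V.

−0.77 V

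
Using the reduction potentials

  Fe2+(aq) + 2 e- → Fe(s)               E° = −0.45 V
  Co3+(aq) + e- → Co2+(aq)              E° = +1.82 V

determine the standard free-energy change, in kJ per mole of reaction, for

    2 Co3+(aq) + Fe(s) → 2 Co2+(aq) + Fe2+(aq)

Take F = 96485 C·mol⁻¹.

In the reaction as written Co3+(aq) is reduced, so the Co³⁺/Co²⁺ couple is the cathode and Fe²⁺/Fe is the anode.
E°cell = +1.82 − (−0.45) = +2.27 V; balancing electrons gives n = 2.
ΔG° = −nFE°cell = −(2)(96485)(+2.27) J/mol = −438 kJ/mol.

−438 kJ/mol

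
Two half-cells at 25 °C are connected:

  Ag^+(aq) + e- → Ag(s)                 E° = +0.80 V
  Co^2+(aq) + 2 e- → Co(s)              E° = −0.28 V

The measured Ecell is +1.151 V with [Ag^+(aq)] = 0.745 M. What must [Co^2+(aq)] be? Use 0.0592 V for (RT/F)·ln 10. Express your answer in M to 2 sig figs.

With Ag⁺/Ag at the cathode and Co²⁺/Co at the anode, E°cell = +0.80 − (−0.28) = +1.08 V (n = 2).
From the Nernst equation, log Q = n(E° − E)/0.0592 = 2·(+1.08 − (+1.151))/0.0592 = −2.399.
The balanced reaction is 2 Ag^+(aq) + Co(s) → 2 Ag(s) + Co^2+(aq), so Q = [Co^2+(aq)] / [Ag^+(aq)]^2.
Substituting the known concentrations and solving, log [Co^2+(aq)] = −2.655 and [Co^2+(aq)] = 0.0022 M.

0.0022 M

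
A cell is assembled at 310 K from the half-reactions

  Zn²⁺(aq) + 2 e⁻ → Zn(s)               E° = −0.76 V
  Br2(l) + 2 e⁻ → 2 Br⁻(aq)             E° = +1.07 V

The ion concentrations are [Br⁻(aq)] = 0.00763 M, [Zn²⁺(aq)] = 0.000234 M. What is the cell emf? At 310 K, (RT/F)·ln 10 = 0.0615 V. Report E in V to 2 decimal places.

Br₂/Br⁻ is reduced (cathode, E° = +1.07 V) and Zn²⁺/Zn is oxidized (anode).
E°cell = E°cat − E°an = +1.07 − (−0.76) = +1.83 V; n = 2.
Balancing gives Br2(l) + Zn(s) → 2 Br⁻(aq) + Zn²⁺(aq); hence Q = [Br⁻(aq)]^2·[Zn²⁺(aq)] = 1.36×10^−8 (log Q = −7.866).
By the Nernst equation, E = +1.83 − (0.0615/2)·(−7.866) = +2.07 V.

+2.07 V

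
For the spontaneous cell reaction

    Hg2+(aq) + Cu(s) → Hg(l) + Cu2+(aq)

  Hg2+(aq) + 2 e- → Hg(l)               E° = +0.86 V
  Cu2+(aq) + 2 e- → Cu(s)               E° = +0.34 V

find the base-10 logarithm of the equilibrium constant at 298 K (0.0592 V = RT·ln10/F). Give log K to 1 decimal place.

log K = 17.6

The Hg²⁺/Hg couple is reduced (cathode); E°cell = +0.86 − (+0.34) = +0.52 V with n = 2.
At equilibrium E = 0, so log K = nE°cell / 0.0592 = (2)(+0.52) / 0.0592 = 17.6.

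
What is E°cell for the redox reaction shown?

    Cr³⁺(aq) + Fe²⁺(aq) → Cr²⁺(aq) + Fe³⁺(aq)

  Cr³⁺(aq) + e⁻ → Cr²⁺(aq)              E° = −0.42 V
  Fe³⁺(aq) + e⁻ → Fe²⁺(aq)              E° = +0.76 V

−1.18 V

In the reaction as written, Cr³⁺(aq) is reduced (cathode) and Fe³⁺(aq) is produced by oxidation at the anode.
E°cell = E°(cathode) − E°(anode) = −0.42 − (+0.76) = −1.18 V.
The negative E°cell means the reaction is non-spontaneous in the direction written.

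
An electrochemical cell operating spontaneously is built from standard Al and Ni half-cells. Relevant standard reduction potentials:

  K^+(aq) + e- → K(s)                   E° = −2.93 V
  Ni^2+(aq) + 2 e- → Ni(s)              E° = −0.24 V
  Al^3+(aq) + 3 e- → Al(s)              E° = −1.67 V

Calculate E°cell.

+1.43 V

The Ni²⁺/Ni couple has the higher E°, so Ni ion is reduced (cathode) and Al is oxidized (anode).
E°cell = E°(cathode) − E°(anode) = −0.24 − (−1.67) = +1.43 V.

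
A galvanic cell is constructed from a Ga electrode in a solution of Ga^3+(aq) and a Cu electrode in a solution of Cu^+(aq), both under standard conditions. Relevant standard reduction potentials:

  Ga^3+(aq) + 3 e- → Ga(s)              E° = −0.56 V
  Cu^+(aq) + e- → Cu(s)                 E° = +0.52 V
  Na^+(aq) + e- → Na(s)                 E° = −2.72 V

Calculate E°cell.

Of the two couples in this cell, the one with the more positive reduction potential is reduced at the cathode: here that is Cu⁺/Cu (+0.52 V); Ga³⁺/Ga (−0.56 V) is the anode.
E°cell = E°(cathode) − E°(anode) = +0.52 − (−0.56) = +1.08 V.

+1.08 V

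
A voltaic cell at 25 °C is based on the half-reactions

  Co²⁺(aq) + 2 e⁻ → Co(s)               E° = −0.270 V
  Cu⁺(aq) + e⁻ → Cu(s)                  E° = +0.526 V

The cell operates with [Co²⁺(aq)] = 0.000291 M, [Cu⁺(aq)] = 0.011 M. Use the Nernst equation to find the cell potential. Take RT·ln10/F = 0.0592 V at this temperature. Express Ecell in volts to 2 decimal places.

+0.78 V

Cu⁺/Cu is reduced (cathode, E° = +0.526 V) and Co²⁺/Co is oxidized (anode).
The standard potential is +0.526 − (−0.270) = +0.796 V and the balanced reaction transfers n = 2 electrons.
For the overall reaction 2 Cu⁺(aq) + Co(s) → 2 Cu(s) + Co²⁺(aq), Q = [Co²⁺(aq)] / [Cu⁺(aq)]^2 = 2.4, giving log Q = 0.381.
Applying E = E° − (RT ln10/nF)·log Q gives +0.796 − (0.0592/2)(0.381) = +0.78 V.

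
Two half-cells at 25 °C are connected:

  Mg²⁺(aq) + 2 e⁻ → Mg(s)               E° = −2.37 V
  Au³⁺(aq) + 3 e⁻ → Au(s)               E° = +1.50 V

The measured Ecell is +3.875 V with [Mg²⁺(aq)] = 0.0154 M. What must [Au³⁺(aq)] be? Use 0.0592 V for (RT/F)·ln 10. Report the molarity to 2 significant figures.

0.0034 M

Au³⁺/Au is the cathode (higher E°); E°cell = +1.50 − (−2.37) = +3.87 V with n = 6.
Since E = E° − (0.0592/n)·log Q, log Q = n(E° − E)/0.0592 = −0.507.
The balanced reaction is 2 Au³⁺(aq) + 3 Mg(s) → 2 Au(s) + 3 Mg²⁺(aq), so Q = [Mg²⁺(aq)]^3 / [Au³⁺(aq)]^2.
Substituting the known concentrations and solving, log [Au³⁺(aq)] = −2.465 and [Au³⁺(aq)] = 0.0034 M.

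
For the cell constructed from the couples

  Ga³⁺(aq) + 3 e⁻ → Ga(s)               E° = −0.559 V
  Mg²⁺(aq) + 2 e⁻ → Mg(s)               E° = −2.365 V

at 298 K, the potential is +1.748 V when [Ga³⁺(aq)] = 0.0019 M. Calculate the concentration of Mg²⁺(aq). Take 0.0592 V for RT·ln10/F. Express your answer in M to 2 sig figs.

1.4 M

The Ga³⁺/Ga couple has the larger reduction potential, so it is the cathode: E°cell = −0.559 − (−2.365) = +1.806 V and n = 6.
From the Nernst equation, log Q = n(E° − E)/0.0592 = 6·(+1.806 − (+1.748))/0.0592 = 5.878.
Balancing electrons gives 2 Ga³⁺(aq) + 3 Mg(s) → 2 Ga(s) + 3 Mg²⁺(aq); thus Q = [Mg²⁺(aq)]^3 / [Ga³⁺(aq)]^2.
Substituting the known concentrations and solving, log [Mg²⁺(aq)] = 0.145 and [Mg²⁺(aq)] = 1.4 M.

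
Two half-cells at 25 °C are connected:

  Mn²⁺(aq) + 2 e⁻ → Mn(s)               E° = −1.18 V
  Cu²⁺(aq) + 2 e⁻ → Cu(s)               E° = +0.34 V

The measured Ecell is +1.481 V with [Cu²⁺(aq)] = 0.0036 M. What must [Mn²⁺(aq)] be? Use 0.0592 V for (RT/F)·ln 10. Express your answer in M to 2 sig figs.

0.075 M

The Cu²⁺/Cu couple has the larger reduction potential, so it is the cathode: E°cell = +0.34 − (−1.18) = +1.52 V and n = 2.
From the Nernst equation, log Q = n(E° − E)/0.0592 = 2·(+1.52 − (+1.481))/0.0592 = 1.318.
Balancing electrons gives Cu²⁺(aq) + Mn(s) → Cu(s) + Mn²⁺(aq); thus Q = [Mn²⁺(aq)] / [Cu²⁺(aq)].
Solving for the unknown gives log [Mn²⁺(aq)] = −1.126, so [Mn²⁺(aq)] ≈ 0.075 M.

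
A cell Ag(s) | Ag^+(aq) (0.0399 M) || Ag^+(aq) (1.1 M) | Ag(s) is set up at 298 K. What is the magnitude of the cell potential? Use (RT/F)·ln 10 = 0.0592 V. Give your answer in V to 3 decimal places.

For a concentration cell E°cell = 0, since both electrodes use the same couple.
The compartment with the higher Ag^+(aq) concentration (1.1 M) acts as the cathode; ions are reduced there and produced at the dilute (0.0399 M) anode.
With n = 1, Ecell = −(0.0592/1)·log([dilute]/[conc]) = −(0.0592/1)·log(0.0399/1.1) = +0.085 V.

0.085 V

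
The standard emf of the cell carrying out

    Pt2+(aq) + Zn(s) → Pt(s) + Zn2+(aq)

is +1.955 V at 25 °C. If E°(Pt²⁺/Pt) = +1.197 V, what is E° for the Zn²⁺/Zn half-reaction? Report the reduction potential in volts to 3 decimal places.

−0.758 V

In the reaction as written the Pt²⁺/Pt couple is reduced (cathode) and Zn²⁺/Zn is oxidized (anode), so E°cell = E°(Pt²⁺/Pt) − E°(Zn²⁺/Zn).
E°(Zn²⁺/Zn) = E°(cathode) − E°cell = +1.197 − (+1.955) = −0.758 V.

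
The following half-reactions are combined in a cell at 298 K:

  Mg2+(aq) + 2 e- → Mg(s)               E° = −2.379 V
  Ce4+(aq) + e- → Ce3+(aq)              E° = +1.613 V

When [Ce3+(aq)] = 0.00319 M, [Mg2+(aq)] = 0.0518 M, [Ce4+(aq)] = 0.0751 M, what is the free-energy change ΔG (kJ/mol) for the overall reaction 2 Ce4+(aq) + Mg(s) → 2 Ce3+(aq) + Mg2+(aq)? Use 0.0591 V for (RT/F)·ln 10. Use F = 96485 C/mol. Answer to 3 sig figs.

−793 kJ/mol

E°cell = +1.613 − (−2.379) = +3.992 V; the balanced reaction transfers n = 2 electrons.
Q = ([Ce3+(aq)]^2·[Mg2+(aq)]) / [Ce4+(aq)]^2 = 9.35×10^−5, so log Q = −4.029 and E = +3.992 − (0.0591/2)(−4.029) = +4.1111 V.
Then ΔG = −nFE = −2 × 96485 × +4.1111 J/mol = −793 kJ/mol.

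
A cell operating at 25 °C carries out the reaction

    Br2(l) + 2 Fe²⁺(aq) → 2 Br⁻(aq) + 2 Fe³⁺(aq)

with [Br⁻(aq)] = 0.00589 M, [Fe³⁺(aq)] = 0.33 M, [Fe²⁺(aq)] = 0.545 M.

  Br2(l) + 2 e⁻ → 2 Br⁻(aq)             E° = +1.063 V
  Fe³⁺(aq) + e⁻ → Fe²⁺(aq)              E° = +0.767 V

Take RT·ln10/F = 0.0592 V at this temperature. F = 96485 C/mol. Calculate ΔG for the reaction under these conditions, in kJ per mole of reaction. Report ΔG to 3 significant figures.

With Br₂/Br⁻ reduced at the cathode, E°cell = +1.063 − (+0.767) = +0.296 V and n = 2.
The reaction quotient is ([Br⁻(aq)]^2·[Fe³⁺(aq)]^2) / [Fe²⁺(aq)]^2 = 1.27×10^−5; by Nernst, E = +0.296 − (0.0592/2)(−4.896) = +0.4409 V.
ΔG = −nFE = −(2)(96485)(+0.4409) J/mol = −85.1 kJ/mol.

−85.1 kJ/mol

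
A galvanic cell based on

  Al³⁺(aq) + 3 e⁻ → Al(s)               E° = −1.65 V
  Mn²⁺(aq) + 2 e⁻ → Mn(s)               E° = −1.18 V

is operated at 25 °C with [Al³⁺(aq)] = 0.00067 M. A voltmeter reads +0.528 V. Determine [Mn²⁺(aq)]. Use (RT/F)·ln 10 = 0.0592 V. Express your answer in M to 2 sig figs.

The Mn²⁺/Mn couple has the larger reduction potential, so it is the cathode: E°cell = −1.18 − (−1.65) = +0.47 V and n = 6.
Rearranging E = E° − (0.0592/n)·log Q gives log Q = 6(+0.47 − (+0.528))/0.0592 = −5.878.
For 3 Mn²⁺(aq) + 2 Al(s) → 3 Mn(s) + 2 Al³⁺(aq), the reaction quotient is Q = [Al³⁺(aq)]^2 / [Mn²⁺(aq)]^3.
Solving for the unknown gives log [Mn²⁺(aq)] = −0.157, so [Mn²⁺(aq)] ≈ 0.70 M.

0.70 M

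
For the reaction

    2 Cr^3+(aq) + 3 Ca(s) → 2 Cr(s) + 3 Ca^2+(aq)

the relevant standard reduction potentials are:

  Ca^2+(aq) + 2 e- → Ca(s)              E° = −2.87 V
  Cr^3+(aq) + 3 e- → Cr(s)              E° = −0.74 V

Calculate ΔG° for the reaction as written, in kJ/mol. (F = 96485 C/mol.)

In the reaction as written Cr^3+(aq) is reduced, so the Cr³⁺/Cr couple is the cathode and Ca²⁺/Ca is the anode.
E°cell = −0.74 − (−2.87) = +2.13 V; balancing electrons gives n = 6.
ΔG° = −nFE°cell = −(6)(96485)(+2.13) J/mol = −1233 kJ/mol.

−1233 kJ/mol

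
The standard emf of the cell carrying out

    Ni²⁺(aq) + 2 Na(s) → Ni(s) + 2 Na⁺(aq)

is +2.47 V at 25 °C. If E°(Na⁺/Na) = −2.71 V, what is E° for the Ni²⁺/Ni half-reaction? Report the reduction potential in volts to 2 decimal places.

−0.24 V

In the reaction as written the Ni²⁺/Ni couple is reduced (cathode) and Na⁺/Na is oxidized (anode), so E°cell = E°(Ni²⁺/Ni) − E°(Na⁺/Na).
E°(Ni²⁺/Ni) = E°cell + E°(anode) = +2.47 + (−2.71) = −0.24 V.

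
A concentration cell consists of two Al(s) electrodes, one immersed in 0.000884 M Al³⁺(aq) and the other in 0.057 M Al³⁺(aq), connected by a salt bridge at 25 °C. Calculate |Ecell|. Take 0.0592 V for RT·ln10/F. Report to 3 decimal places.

For a concentration cell E°cell = 0, since both electrodes use the same couple.
The compartment with the higher Al³⁺(aq) concentration (0.057 M) acts as the cathode; ions are reduced there and produced at the dilute (0.000884 M) anode.
With n = 3, Ecell = −(0.0592/3)·log([dilute]/[conc]) = −(0.0592/3)·log(0.000884/0.057) = +0.036 V.

0.036 V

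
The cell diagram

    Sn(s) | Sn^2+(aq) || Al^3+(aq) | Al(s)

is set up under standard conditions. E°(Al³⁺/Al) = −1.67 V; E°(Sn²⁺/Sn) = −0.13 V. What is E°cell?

By convention the left-hand electrode in cell notation is the anode (oxidation) and the right-hand electrode is the cathode (reduction).
E°cell = E°(right) − E°(left) = −1.67 − (−0.13) = −1.54 V.
The negative sign shows that, as written, the cell would require an external voltage to drive the reaction.

−1.54 V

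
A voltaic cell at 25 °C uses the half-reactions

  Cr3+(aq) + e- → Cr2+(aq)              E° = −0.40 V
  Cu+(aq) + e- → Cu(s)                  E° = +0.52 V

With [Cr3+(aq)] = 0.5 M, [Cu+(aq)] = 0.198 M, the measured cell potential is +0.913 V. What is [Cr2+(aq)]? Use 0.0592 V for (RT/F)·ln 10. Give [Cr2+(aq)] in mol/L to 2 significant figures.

1.9 M

The Cu⁺/Cu couple has the larger reduction potential, so it is the cathode: E°cell = +0.52 − (−0.40) = +0.92 V and n = 1.
Since E = E° − (0.0592/n)·log Q, log Q = n(E° − E)/0.0592 = 0.118.
The balanced reaction is Cu+(aq) + Cr2+(aq) → Cu(s) + Cr3+(aq), so Q = [Cr3+(aq)] / ([Cu+(aq)]·[Cr2+(aq)]).
Solving for the unknown gives log [Cr2+(aq)] = 0.284, so [Cr2+(aq)] ≈ 1.9 M.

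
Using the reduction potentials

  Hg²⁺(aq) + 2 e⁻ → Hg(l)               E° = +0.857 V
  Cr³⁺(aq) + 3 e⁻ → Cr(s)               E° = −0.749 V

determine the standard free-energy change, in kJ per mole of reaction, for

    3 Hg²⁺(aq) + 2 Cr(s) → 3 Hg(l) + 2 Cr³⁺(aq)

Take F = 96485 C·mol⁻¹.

In the reaction as written Hg²⁺(aq) is reduced, so the Hg²⁺/Hg couple is the cathode and Cr³⁺/Cr is the anode.
E°cell = +0.857 − (−0.749) = +1.606 V; balancing electrons gives n = 6.
ΔG° = −nFE°cell = −(6)(96485)(+1.606) J/mol = −930 kJ/mol.

−930 kJ/mol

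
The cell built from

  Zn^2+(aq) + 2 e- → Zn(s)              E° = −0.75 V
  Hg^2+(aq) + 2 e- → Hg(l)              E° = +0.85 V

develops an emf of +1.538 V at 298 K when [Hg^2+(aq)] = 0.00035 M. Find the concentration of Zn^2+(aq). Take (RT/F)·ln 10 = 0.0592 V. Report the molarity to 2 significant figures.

0.044 M

Hg²⁺/Hg is the cathode (higher E°); E°cell = +0.85 − (−0.75) = +1.60 V with n = 2.
Since E = E° − (0.0592/n)·log Q, log Q = n(E° − E)/0.0592 = 2.095.
The balanced reaction is Hg^2+(aq) + Zn(s) → Hg(l) + Zn^2+(aq), so Q = [Zn^2+(aq)] / [Hg^2+(aq)].
Solving for the unknown gives log [Zn^2+(aq)] = −1.361, so [Zn^2+(aq)] ≈ 0.044 M.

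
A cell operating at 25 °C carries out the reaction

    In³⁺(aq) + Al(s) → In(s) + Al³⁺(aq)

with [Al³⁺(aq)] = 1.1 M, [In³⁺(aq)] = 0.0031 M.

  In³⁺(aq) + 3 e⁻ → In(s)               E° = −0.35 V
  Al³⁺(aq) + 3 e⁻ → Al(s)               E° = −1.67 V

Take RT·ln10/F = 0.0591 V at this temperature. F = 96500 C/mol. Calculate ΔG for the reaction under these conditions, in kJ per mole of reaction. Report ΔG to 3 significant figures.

−368 kJ/mol

With In³⁺/In reduced at the cathode, E°cell = −0.35 − (−1.67) = +1.32 V and n = 3.
Here Q = [Al³⁺(aq)] / [In³⁺(aq)] = 355 (log Q = 2.550), giving E = +1.32 − (0.0591/3)·(2.550) = +1.2698 V.
ΔG = −nFE = −(3)(96500)(+1.2698) J/mol = −368 kJ/mol.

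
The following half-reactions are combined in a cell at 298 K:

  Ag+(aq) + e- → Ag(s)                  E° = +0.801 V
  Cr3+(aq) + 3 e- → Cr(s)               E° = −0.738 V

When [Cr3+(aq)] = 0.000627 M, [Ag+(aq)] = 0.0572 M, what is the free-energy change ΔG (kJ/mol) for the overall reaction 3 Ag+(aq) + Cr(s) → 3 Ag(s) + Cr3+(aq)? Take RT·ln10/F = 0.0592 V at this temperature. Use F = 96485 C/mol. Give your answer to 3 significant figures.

−442 kJ/mol

With Ag⁺/Ag reduced at the cathode, E°cell = +0.801 − (−0.738) = +1.539 V and n = 3.
The reaction quotient is [Cr3+(aq)] / [Ag+(aq)]^3 = 3.35; by Nernst, E = +1.539 − (0.0592/3)(0.525) = +1.5286 V.
Then ΔG = −nFE = −3 × 96485 × +1.5286 J/mol = −442 kJ/mol.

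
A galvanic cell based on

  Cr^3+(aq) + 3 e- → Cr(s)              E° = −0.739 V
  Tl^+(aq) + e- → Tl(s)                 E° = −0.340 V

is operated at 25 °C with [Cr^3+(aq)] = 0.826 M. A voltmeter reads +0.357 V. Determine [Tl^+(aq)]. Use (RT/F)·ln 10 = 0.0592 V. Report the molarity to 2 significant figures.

0.18 M

With Tl⁺/Tl at the cathode and Cr³⁺/Cr at the anode, E°cell = −0.340 − (−0.739) = +0.399 V (n = 3).
From the Nernst equation, log Q = n(E° − E)/0.0592 = 3·(+0.399 − (+0.357))/0.0592 = 2.128.
Balancing electrons gives 3 Tl^+(aq) + Cr(s) → 3 Tl(s) + Cr^3+(aq); thus Q = [Cr^3+(aq)] / [Tl^+(aq)]^3.
Isolating [Tl^+(aq)] in Q = 10^{2.128} yields log [Tl^+(aq)] = −0.737, i.e. 0.18 M.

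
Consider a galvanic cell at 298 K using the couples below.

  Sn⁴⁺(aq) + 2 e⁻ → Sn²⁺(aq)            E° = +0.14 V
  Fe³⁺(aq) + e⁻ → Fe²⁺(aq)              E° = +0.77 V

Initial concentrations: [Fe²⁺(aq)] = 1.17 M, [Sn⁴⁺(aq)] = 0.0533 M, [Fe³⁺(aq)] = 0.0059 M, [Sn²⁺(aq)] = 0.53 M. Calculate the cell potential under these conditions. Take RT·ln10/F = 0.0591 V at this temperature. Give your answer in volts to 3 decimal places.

+0.524 V

Fe³⁺/Fe²⁺ is reduced (cathode, E° = +0.77 V) and Sn⁴⁺/Sn²⁺ is oxidized (anode).
E°cell = +0.77 − (+0.14) = +0.63 V, with n = 2 electrons transferred.
Balancing gives 2 Fe³⁺(aq) + Sn²⁺(aq) → 2 Fe²⁺(aq) + Sn⁴⁺(aq); hence Q = ([Fe²⁺(aq)]^2·[Sn⁴⁺(aq)]) / ([Fe³⁺(aq)]^2·[Sn²⁺(aq)]) = 3.95×10^3 (log Q = 3.597).
Applying E = E° − (RT ln10/nF)·log Q gives +0.63 − (0.0591/2)(3.597) = +0.524 V.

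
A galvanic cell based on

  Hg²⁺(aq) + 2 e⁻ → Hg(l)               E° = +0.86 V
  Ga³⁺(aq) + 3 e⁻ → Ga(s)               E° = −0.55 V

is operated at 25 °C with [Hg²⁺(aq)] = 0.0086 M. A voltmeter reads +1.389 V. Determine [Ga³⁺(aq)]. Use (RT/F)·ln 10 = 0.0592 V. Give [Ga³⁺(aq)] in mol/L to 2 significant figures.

With Hg²⁺/Hg at the cathode and Ga³⁺/Ga at the anode, E°cell = +0.86 − (−0.55) = +1.41 V (n = 6).
From the Nernst equation, log Q = n(E° − E)/0.0592 = 6·(+1.41 − (+1.389))/0.0592 = 2.128.
For 3 Hg²⁺(aq) + 2 Ga(s) → 3 Hg(l) + 2 Ga³⁺(aq), the reaction quotient is Q = [Ga³⁺(aq)]^2 / [Hg²⁺(aq)]^3.
Solving for the unknown gives log [Ga³⁺(aq)] = −2.034, so [Ga³⁺(aq)] ≈ 0.0092 M.

0.0092 M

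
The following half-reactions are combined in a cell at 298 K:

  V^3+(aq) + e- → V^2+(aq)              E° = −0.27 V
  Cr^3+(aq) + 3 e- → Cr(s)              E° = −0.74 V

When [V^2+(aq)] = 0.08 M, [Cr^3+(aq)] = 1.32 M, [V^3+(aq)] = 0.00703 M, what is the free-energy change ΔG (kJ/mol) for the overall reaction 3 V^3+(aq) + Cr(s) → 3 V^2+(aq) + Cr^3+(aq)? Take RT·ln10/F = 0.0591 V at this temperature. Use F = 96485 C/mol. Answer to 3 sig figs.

The standard cell potential is −0.27 − (−0.74) = +0.47 V, with n = 3 electrons in the balanced equation.
Q = ([V^2+(aq)]^3·[Cr^3+(aq)]) / [V^3+(aq)]^3 = 1.95×10^3, so log Q = 3.289 and E = +0.47 − (0.0591/3)(3.289) = +0.4052 V.
Then ΔG = −nFE = −3 × 96485 × +0.4052 J/mol = −117 kJ/mol.

−117 kJ/mol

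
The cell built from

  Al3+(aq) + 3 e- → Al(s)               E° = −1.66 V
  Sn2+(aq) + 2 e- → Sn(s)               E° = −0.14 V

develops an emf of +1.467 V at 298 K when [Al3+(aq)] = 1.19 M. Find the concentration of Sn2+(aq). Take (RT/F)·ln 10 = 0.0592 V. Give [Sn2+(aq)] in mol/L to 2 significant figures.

With Sn²⁺/Sn at the cathode and Al³⁺/Al at the anode, E°cell = −0.14 − (−1.66) = +1.52 V (n = 6).
Since E = E° − (0.0592/n)·log Q, log Q = n(E° − E)/0.0592 = 5.372.
Balancing electrons gives 3 Sn2+(aq) + 2 Al(s) → 3 Sn(s) + 2 Al3+(aq); thus Q = [Al3+(aq)]^2 / [Sn2+(aq)]^3.
Solving for the unknown gives log [Sn2+(aq)] = −1.740, so [Sn2+(aq)] ≈ 0.018 M.

0.018 M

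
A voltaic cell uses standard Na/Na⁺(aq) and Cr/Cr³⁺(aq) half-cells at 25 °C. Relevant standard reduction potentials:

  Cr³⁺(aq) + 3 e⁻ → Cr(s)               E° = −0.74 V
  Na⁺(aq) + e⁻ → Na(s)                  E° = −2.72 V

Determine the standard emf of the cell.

+1.98 V

The Cr³⁺/Cr couple has the higher E°, so Cr ion is reduced (cathode) and Na is oxidized (anode).
E°cell = E°(cathode) − E°(anode) = −0.74 − (−2.72) = +1.98 V.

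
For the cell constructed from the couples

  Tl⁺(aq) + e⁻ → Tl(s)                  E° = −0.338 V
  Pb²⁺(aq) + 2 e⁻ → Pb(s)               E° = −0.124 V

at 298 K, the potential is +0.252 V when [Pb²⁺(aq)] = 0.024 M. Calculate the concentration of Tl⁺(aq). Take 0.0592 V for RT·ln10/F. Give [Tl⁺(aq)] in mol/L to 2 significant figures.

With Pb²⁺/Pb at the cathode and Tl⁺/Tl at the anode, E°cell = −0.124 − (−0.338) = +0.214 V (n = 2).
From the Nernst equation, log Q = n(E° − E)/0.0592 = 2·(+0.214 − (+0.252))/0.0592 = −1.284.
Balancing electrons gives Pb²⁺(aq) + 2 Tl(s) → Pb(s) + 2 Tl⁺(aq); thus Q = [Tl⁺(aq)]^2 / [Pb²⁺(aq)].
Isolating [Tl⁺(aq)] in Q = 10^{−1.284} yields log [Tl⁺(aq)] = −1.452, i.e. 0.035 M.

0.035 M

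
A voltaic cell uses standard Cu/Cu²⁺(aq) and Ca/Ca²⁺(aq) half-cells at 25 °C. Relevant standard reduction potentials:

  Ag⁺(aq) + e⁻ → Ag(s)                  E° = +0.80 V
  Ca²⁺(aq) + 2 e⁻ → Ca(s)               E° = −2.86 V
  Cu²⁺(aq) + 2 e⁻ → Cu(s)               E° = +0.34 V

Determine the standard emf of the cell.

The Cu²⁺/Cu couple has the higher E°, so Cu ion is reduced (cathode) and Ca is oxidized (anode).
E°cell = E°(cathode) − E°(anode) = +0.34 − (−2.86) = +3.20 V.

+3.20 V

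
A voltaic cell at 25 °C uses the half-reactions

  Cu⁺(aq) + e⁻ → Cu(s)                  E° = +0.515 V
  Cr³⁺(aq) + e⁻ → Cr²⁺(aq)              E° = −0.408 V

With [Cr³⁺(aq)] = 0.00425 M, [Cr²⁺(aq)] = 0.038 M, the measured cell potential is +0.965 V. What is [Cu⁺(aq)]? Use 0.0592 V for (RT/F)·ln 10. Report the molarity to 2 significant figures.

The Cu⁺/Cu couple has the larger reduction potential, so it is the cathode: E°cell = +0.515 − (−0.408) = +0.923 V and n = 1.
Rearranging E = E° − (0.0592/n)·log Q gives log Q = 1(+0.923 − (+0.965))/0.0592 = −0.709.
For Cu⁺(aq) + Cr²⁺(aq) → Cu(s) + Cr³⁺(aq), the reaction quotient is Q = [Cr³⁺(aq)] / ([Cu⁺(aq)]·[Cr²⁺(aq)]).
Isolating [Cu⁺(aq)] in Q = 10^{−0.709} yields log [Cu⁺(aq)] = −0.242, i.e. 0.57 M.

0.57 M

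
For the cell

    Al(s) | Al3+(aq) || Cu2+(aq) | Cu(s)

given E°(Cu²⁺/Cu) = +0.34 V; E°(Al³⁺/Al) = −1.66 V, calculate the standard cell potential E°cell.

By convention the left-hand electrode in cell notation is the anode (oxidation) and the right-hand electrode is the cathode (reduction).
E°cell = E°(right) − E°(left) = +0.34 − (−1.66) = +2.00 V.

+2.00 V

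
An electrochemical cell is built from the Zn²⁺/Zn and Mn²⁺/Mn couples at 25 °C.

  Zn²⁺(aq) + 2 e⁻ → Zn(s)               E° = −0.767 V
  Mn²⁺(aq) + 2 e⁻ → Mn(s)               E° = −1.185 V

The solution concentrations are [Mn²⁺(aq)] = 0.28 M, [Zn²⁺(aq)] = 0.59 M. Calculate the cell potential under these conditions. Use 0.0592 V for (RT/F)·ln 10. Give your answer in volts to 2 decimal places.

Zn²⁺/Zn is reduced (cathode, E° = −0.767 V) and Mn²⁺/Mn is oxidized (anode).
E°cell = −0.767 − (−1.185) = +0.418 V, with n = 2 electrons transferred.
For the overall reaction Zn²⁺(aq) + Mn(s) → Zn(s) + Mn²⁺(aq), Q = [Mn²⁺(aq)] / [Zn²⁺(aq)] = 0.475, giving log Q = −0.324.
By the Nernst equation, E = +0.418 − (0.0592/2)·(−0.324) = +0.43 V.

+0.43 V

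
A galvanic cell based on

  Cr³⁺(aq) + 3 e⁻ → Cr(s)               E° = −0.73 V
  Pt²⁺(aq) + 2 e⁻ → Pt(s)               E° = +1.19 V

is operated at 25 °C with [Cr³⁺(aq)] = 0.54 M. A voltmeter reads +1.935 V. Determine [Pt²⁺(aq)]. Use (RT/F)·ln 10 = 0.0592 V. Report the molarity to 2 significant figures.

2.1 M

Pt²⁺/Pt is the cathode (higher E°); E°cell = +1.19 − (−0.73) = +1.92 V with n = 6.
Since E = E° − (0.0592/n)·log Q, log Q = n(E° − E)/0.0592 = −1.520.
Balancing electrons gives 3 Pt²⁺(aq) + 2 Cr(s) → 3 Pt(s) + 2 Cr³⁺(aq); thus Q = [Cr³⁺(aq)]^2 / [Pt²⁺(aq)]^3.
Substituting the known concentrations and solving, log [Pt²⁺(aq)] = 0.328 and [Pt²⁺(aq)] = 2.1 M.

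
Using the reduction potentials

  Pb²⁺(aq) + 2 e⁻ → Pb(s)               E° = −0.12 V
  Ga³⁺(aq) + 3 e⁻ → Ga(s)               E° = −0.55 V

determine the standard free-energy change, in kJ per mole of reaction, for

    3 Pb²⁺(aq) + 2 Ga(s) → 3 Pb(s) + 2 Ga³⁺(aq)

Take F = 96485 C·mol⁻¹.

In the reaction as written Pb²⁺(aq) is reduced, so the Pb²⁺/Pb couple is the cathode and Ga³⁺/Ga is the anode.
E°cell = −0.12 − (−0.55) = +0.43 V; balancing electrons gives n = 6.
ΔG° = −nFE°cell = −(6)(96485)(+0.43) J/mol = −249 kJ/mol.

−249 kJ/mol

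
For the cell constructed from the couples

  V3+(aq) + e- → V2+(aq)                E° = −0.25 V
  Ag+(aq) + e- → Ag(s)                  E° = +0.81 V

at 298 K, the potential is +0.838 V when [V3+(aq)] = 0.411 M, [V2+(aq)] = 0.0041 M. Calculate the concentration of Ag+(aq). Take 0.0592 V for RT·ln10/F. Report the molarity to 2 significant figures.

The Ag⁺/Ag couple has the larger reduction potential, so it is the cathode: E°cell = +0.81 − (−0.25) = +1.06 V and n = 1.
From the Nernst equation, log Q = n(E° − E)/0.0592 = 1·(+1.06 − (+0.838))/0.0592 = 3.750.
The balanced reaction is Ag+(aq) + V2+(aq) → Ag(s) + V3+(aq), so Q = [V3+(aq)] / ([Ag+(aq)]·[V2+(aq)]).
Isolating [Ag+(aq)] in Q = 10^{3.750} yields log [Ag+(aq)] = −1.749, i.e. 0.018 M.

0.018 M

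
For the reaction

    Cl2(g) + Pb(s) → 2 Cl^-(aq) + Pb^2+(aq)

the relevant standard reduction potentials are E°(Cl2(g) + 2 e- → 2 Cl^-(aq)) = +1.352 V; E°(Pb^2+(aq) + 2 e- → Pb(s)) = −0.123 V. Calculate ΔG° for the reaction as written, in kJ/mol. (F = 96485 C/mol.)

−285 kJ/mol

In the reaction as written Cl2(g) is reduced, so the Cl₂/Cl⁻ couple is the cathode and Pb²⁺/Pb is the anode.
E°cell = +1.352 − (−0.123) = +1.475 V; balancing electrons gives n = 2.
ΔG° = −nFE°cell = −(2)(96485)(+1.475) J/mol = −285 kJ/mol.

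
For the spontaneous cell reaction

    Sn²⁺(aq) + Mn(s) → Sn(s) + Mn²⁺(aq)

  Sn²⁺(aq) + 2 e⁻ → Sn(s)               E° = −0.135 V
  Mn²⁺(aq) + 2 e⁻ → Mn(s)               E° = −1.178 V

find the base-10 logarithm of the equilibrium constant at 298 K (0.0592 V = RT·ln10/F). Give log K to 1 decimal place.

The Sn²⁺/Sn couple is reduced (cathode); E°cell = −0.135 − (−1.178) = +1.043 V with n = 2.
At equilibrium E = 0, so log K = nE°cell / 0.0592 = (2)(+1.043) / 0.0592 = 35.2.

log K = 35.2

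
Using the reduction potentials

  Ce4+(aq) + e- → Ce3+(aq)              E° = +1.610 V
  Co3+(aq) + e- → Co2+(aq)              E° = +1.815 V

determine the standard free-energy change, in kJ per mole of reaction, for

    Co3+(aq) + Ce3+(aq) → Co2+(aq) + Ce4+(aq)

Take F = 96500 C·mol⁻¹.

In the reaction as written Co3+(aq) is reduced, so the Co³⁺/Co²⁺ couple is the cathode and Ce⁴⁺/Ce³⁺ is the anode.
E°cell = +1.815 − (+1.610) = +0.205 V; balancing electrons gives n = 1.
ΔG° = −nFE°cell = −(1)(96500)(+0.205) J/mol = −19.8 kJ/mol.

−19.8 kJ/mol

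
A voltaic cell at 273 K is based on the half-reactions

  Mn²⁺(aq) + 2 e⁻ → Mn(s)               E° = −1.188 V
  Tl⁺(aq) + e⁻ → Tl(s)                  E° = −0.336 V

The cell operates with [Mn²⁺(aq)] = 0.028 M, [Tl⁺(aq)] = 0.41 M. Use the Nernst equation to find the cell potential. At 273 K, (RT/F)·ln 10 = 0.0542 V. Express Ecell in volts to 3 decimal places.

+0.873 V

Tl⁺/Tl is reduced (cathode, E° = −0.336 V) and Mn²⁺/Mn is oxidized (anode).
The standard potential is −0.336 − (−1.188) = +0.852 V and the balanced reaction transfers n = 2 electrons.
For the overall reaction 2 Tl⁺(aq) + Mn(s) → 2 Tl(s) + Mn²⁺(aq), Q = [Mn²⁺(aq)] / [Tl⁺(aq)]^2 = 0.167, giving log Q = −0.778.
Applying E = E° − (RT ln10/nF)·log Q gives +0.852 − (0.0542/2)(−0.778) = +0.873 V.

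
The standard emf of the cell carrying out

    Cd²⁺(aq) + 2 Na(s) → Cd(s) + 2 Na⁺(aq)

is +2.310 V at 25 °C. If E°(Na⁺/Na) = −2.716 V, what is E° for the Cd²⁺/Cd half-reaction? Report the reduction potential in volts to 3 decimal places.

−0.406 V

In the reaction as written the Cd²⁺/Cd couple is reduced (cathode) and Na⁺/Na is oxidized (anode), so E°cell = E°(Cd²⁺/Cd) − E°(Na⁺/Na).
E°(Cd²⁺/Cd) = E°cell + E°(anode) = +2.310 + (−2.716) = −0.406 V.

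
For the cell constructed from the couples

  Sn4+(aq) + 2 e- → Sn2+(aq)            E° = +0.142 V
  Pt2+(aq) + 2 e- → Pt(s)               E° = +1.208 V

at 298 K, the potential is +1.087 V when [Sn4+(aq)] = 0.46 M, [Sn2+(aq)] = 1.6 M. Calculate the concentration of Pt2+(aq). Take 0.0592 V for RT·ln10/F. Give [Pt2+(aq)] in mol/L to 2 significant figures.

The Pt²⁺/Pt couple has the larger reduction potential, so it is the cathode: E°cell = +1.208 − (+0.142) = +1.066 V and n = 2.
Rearranging E = E° − (0.0592/n)·log Q gives log Q = 2(+1.066 − (+1.087))/0.0592 = −0.709.
The balanced reaction is Pt2+(aq) + Sn2+(aq) → Pt(s) + Sn4+(aq), so Q = [Sn4+(aq)] / ([Pt2+(aq)]·[Sn2+(aq)]).
Solving for the unknown gives log [Pt2+(aq)] = 0.168, so [Pt2+(aq)] ≈ 1.5 M.

1.5 M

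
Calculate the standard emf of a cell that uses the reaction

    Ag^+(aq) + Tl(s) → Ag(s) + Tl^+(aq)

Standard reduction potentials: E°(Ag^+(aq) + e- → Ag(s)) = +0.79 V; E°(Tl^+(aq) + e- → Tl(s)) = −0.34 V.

Ag^+(aq) gains electrons, so the Ag⁺/Ag couple is the cathode; the Tl⁺/Tl couple is the anode.
E°cell = E°(cathode) − E°(anode) = +0.79 − (−0.34) = +1.13 V.

+1.13 V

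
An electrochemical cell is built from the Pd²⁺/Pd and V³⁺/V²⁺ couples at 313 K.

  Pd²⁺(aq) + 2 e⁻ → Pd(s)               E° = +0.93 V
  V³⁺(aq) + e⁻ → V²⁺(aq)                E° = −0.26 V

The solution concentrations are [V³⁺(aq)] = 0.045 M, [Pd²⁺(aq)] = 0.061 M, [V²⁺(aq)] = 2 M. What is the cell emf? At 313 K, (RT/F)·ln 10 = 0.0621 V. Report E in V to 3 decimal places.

+1.255 V

Pd²⁺/Pd is reduced (cathode, E° = +0.93 V) and V³⁺/V²⁺ is oxidized (anode).
The standard potential is +0.93 − (−0.26) = +1.19 V and the balanced reaction transfers n = 2 electrons.
The balanced reaction is Pd²⁺(aq) + 2 V²⁺(aq) → Pd(s) + 2 V³⁺(aq), so Q = [V³⁺(aq)]^2 / ([Pd²⁺(aq)]·[V²⁺(aq)]^2) = 0.0083 and log Q = −2.081.
By the Nernst equation, E = +1.19 − (0.0621/2)·(−2.081) = +1.255 V.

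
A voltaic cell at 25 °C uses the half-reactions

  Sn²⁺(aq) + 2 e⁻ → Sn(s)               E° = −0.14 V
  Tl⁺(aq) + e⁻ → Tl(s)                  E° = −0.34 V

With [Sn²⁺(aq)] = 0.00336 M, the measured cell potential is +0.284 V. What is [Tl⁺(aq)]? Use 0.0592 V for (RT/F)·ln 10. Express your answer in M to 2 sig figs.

0.0022 M

With Sn²⁺/Sn at the cathode and Tl⁺/Tl at the anode, E°cell = −0.14 − (−0.34) = +0.20 V (n = 2).
Rearranging E = E° − (0.0592/n)·log Q gives log Q = 2(+0.20 − (+0.284))/0.0592 = −2.838.
For Sn²⁺(aq) + 2 Tl(s) → Sn(s) + 2 Tl⁺(aq), the reaction quotient is Q = [Tl⁺(aq)]^2 / [Sn²⁺(aq)].
Solving for the unknown gives log [Tl⁺(aq)] = −2.656, so [Tl⁺(aq)] ≈ 0.0022 M.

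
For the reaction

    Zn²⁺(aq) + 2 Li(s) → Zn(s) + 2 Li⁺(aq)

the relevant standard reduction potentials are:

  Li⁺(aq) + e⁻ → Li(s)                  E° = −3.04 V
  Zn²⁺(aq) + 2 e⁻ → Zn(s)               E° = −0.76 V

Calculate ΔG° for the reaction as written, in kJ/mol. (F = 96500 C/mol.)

−440 kJ/mol

In the reaction as written Zn²⁺(aq) is reduced, so the Zn²⁺/Zn couple is the cathode and Li⁺/Li is the anode.
E°cell = −0.76 − (−3.04) = +2.28 V; balancing electrons gives n = 2.
ΔG° = −nFE°cell = −(2)(96500)(+2.28) J/mol = −440 kJ/mol.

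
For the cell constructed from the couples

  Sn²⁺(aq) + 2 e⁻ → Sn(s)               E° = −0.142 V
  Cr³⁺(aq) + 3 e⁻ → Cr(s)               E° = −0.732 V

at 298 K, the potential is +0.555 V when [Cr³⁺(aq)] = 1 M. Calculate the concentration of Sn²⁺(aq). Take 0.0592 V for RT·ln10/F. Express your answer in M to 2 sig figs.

0.066 M

With Sn²⁺/Sn at the cathode and Cr³⁺/Cr at the anode, E°cell = −0.142 − (−0.732) = +0.590 V (n = 6).
Rearranging E = E° − (0.0592/n)·log Q gives log Q = 6(+0.590 − (+0.555))/0.0592 = 3.547.
The balanced reaction is 3 Sn²⁺(aq) + 2 Cr(s) → 3 Sn(s) + 2 Cr³⁺(aq), so Q = [Cr³⁺(aq)]^2 / [Sn²⁺(aq)]^3.
Isolating [Sn²⁺(aq)] in Q = 10^{3.547} yields log [Sn²⁺(aq)] = −1.182, i.e. 0.066 M.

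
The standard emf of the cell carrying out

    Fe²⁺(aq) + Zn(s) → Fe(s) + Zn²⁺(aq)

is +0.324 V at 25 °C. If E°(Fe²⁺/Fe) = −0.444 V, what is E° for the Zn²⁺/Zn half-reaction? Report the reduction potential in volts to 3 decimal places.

In the reaction as written the Fe²⁺/Fe couple is reduced (cathode) and Zn²⁺/Zn is oxidized (anode), so E°cell = E°(Fe²⁺/Fe) − E°(Zn²⁺/Zn).
E°(Zn²⁺/Zn) = E°(cathode) − E°cell = −0.444 − (+0.324) = −0.768 V.

−0.768 V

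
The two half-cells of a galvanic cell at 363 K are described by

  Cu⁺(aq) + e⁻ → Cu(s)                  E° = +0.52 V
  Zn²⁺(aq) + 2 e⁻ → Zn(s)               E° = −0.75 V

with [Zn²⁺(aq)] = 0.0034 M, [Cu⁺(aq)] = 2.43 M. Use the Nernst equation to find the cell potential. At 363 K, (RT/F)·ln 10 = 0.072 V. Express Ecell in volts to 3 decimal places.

+1.387 V

Since E°(Cu⁺/Cu) > E°(Zn²⁺/Zn), Cu⁺/Cu serves as the cathode.
E°cell = +0.52 − (−0.75) = +1.27 V, with n = 2 electrons transferred.
Balancing gives 2 Cu⁺(aq) + Zn(s) → 2 Cu(s) + Zn²⁺(aq); hence Q = [Zn²⁺(aq)] / [Cu⁺(aq)]^2 = 0.000576 (log Q = −3.240).
Applying E = E° − (RT ln10/nF)·log Q gives +1.27 − (0.072/2)(−3.240) = +1.387 V.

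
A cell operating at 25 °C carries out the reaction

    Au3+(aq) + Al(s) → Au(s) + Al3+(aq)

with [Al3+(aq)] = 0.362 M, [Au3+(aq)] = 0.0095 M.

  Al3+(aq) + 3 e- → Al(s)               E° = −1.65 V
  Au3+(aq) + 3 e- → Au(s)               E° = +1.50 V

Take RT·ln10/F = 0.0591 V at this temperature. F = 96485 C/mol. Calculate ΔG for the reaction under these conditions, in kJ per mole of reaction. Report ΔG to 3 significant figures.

−903 kJ/mol

With Au³⁺/Au reduced at the cathode, E°cell = +1.50 − (−1.65) = +3.15 V and n = 3.
The reaction quotient is [Al3+(aq)] / [Au3+(aq)] = 38.1; by Nernst, E = +3.15 − (0.0591/3)(1.581) = +3.1189 V.
ΔG = −nFE = −(3)(96485)(+3.1189) J/mol = −903 kJ/mol.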